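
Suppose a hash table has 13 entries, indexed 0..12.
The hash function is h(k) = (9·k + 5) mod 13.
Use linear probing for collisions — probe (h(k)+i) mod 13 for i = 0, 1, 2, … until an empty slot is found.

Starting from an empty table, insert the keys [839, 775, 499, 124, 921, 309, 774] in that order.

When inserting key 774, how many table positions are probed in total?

4

839 hashes to 3; slot 3 is free → place at 3.
775 hashes to 12; slot 12 is free → place at 12.
499 hashes to 11; slot 11 is free → place at 11.
124 hashes to 3; 3 taken → place at 4.
921 hashes to 0; slot 0 is free → place at 0.
309 hashes to 4; 4 taken → place at 5.
774 hashes to 3; 3,4,5 taken → place at 6.
Table: [921, _, _, 839, 124, 309, 774, _, _, _, _, 499, 775]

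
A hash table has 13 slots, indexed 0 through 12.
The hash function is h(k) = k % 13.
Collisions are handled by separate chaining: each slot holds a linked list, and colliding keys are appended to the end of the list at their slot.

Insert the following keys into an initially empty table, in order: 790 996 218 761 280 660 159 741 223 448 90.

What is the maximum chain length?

790 -> bucket 10
996 -> bucket 8
218 -> bucket 10 (collision)
761 -> bucket 7
280 -> bucket 7 (collision)
660 -> bucket 10 (collision)
159 -> bucket 3
741 -> bucket 0
223 -> bucket 2
448 -> bucket 6
90 -> bucket 12
Final buckets:
0: 741
1: -
2: 223
3: 159
4: -
5: -
6: 448
7: 761 -> 280
8: 996
9: -
10: 790 -> 218 -> 660
11: -
12: 90

3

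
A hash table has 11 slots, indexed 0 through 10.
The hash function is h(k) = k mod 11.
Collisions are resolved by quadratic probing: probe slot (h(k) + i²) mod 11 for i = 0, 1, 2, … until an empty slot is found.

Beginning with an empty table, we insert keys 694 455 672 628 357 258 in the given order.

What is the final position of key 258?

9

694 hashes to 1; slot 1 is free → place at 1.
455 hashes to 4; slot 4 is free → place at 4.
672 hashes to 1; 1 taken → place at 2.
628 hashes to 1; 1,2 taken → place at 5.
357 hashes to 5; 5 taken → place at 6.
258 hashes to 5; 5,6 taken → place at 9.
Table: [—, 694, 672, —, 455, 628, 357, —, —, 258, —]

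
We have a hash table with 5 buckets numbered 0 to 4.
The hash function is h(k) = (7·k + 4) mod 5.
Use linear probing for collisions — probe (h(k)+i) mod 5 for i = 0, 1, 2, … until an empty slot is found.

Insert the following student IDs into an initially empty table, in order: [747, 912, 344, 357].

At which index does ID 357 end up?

0

Insert 747: h=3, slot 3 empty → index 3.
Insert 912: h=3, slot 3 occupied → index 4.
Insert 344: h=2, slot 2 empty → index 2.
Insert 357: h=3, slots 3,4 occupied → index 0.
Table: [357, _, 344, 747, 912]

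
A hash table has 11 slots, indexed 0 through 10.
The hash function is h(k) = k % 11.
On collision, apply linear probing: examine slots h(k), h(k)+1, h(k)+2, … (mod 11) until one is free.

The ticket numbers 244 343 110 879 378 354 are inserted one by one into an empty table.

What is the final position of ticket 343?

244 hashes to 2; slot 2 is free -> place at 2.
343 hashes to 2; 2 taken -> place at 3.
110 hashes to 0; slot 0 is free -> place at 0.
879 hashes to 10; slot 10 is free -> place at 10.
378 hashes to 4; slot 4 is free -> place at 4.
354 hashes to 2; 2,3,4 taken -> place at 5.
Table: [110, _, 244, 343, 378, 354, _, _, _, _, 879]

3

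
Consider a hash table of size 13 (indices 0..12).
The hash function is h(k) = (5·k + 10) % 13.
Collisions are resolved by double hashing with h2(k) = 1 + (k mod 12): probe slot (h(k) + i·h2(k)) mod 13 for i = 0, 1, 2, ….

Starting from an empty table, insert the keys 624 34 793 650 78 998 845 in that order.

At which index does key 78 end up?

Insert 624: h=10, slot 10 empty -> index 10.
Insert 34: h=11, slot 11 empty -> index 11.
Insert 793: h=10, h2=2, slot 10 occupied -> index 12.
Insert 650: h=10, h2=3, slot 10 occupied -> index 0.
Insert 78: h=10, h2=7, slot 10 occupied -> index 4.
Insert 998: h=8, slot 8 empty -> index 8.
Insert 845: h=10, h2=6, slot 10 occupied -> index 3.
Table: [650, ., ., 845, 78, ., ., ., 998, ., 624, 34, 793]

4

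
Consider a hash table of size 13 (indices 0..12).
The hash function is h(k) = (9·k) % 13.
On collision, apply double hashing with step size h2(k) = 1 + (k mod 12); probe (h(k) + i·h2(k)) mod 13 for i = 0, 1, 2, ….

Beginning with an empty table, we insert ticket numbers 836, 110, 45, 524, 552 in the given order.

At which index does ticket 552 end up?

836: h=10 → slot 10
110: h=2 → slot 2
45: h=2, h2=10, probe 2,12 → slot 12
524: h=10, h2=9, probe 10,6 → slot 6
552: h=2, h2=1, probe 2,3 → slot 3
Table: [—, —, 110, 552, —, —, 524, —, —, —, 836, —, 45]

3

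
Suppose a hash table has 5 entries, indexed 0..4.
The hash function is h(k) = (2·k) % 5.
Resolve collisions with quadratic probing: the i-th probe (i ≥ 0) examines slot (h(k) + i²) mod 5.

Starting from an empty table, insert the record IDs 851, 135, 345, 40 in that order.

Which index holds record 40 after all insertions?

4

Insert 851: h=2, slot 2 empty → index 2.
Insert 135: h=0, slot 0 empty → index 0.
Insert 345: h=0, slot 0 occupied → index 1.
Insert 40: h=0, slots 0,1 occupied → index 4.
Table: [135, 345, 851, —, 40]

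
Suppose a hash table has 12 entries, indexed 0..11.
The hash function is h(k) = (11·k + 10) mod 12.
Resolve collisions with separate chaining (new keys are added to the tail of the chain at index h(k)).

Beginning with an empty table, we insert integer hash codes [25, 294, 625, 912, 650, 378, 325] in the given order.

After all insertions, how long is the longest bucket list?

Insert 25: h=9, bucket 9 empty → new chain.
Insert 294: h=4, bucket 4 empty → new chain.
Insert 625: h=9, bucket 9 nonempty → append to chain.
Insert 912: h=10, bucket 10 empty → new chain.
Insert 650: h=8, bucket 8 empty → new chain.
Insert 378: h=4, bucket 4 nonempty → append to chain.
Insert 325: h=9, bucket 9 nonempty → append to chain.
Final buckets:
0: _
1: _
2: _
3: _
4: 294 -> 378
5: _
6: _
7: _
8: 650
9: 25 -> 625 -> 325
10: 912
11: _

3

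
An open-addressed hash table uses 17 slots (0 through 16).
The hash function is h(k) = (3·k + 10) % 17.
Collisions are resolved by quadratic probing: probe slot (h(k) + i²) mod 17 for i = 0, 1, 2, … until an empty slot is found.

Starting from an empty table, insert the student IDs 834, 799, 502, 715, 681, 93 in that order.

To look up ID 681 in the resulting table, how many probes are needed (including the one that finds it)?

834 hashes to 13; slot 13 is free -> place at 13.
799 hashes to 10; slot 10 is free -> place at 10.
502 hashes to 3; slot 3 is free -> place at 3.
715 hashes to 13; 13 taken -> place at 14.
681 hashes to 13; 13,14 taken -> place at 0.
93 hashes to 0; 0 taken -> place at 1.
Table: [681, 93, ∅, 502, ∅, ∅, ∅, ∅, ∅, ∅, 799, ∅, ∅, 834, 715, ∅, ∅]
Lookup 681: h=13, probe 13,14,0 → found at 0.

3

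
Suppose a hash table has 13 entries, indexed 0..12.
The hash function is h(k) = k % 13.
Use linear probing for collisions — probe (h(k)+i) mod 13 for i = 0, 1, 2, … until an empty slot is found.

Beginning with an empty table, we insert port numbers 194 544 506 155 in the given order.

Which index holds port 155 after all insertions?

194: h=12 → slot 12
544: h=11 → slot 11
506: h=12, probe 12,0 → slot 0
155: h=12, probe 12,0,1 → slot 1
Table: [506, 155, ., ., ., ., ., ., ., ., ., 544, 194]

1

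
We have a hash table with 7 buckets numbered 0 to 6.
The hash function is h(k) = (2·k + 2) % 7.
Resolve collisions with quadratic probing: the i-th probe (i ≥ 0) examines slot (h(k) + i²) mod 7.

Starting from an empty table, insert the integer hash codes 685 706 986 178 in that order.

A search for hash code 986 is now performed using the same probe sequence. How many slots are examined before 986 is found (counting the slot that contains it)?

685 hashes to 0; slot 0 is free => place at 0.
706 hashes to 0; 0 taken => place at 1.
986 hashes to 0; 0,1 taken => place at 4.
178 hashes to 1; 1 taken => place at 2.
Table: [685, 706, 178, ., 986, ., .]
Lookup 986: h=0, probe 0,1,4 → found at 4.

3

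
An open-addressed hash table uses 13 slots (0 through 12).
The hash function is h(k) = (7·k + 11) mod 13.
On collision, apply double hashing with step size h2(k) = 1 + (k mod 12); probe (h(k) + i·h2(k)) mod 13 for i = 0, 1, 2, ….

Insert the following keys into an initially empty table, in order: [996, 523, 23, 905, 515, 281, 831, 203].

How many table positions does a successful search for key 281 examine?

4

996 hashes to 2; slot 2 is free → place at 2.
523 hashes to 6; slot 6 is free → place at 6.
23 hashes to 3; slot 3 is free → place at 3.
905 hashes to 2, h2=6; 2 taken → place at 8.
515 hashes to 2, h2=12; 2 taken → place at 1.
281 hashes to 2, h2=6; 2,8,1 taken → place at 7.
831 hashes to 4; slot 4 is free → place at 4.
203 hashes to 2, h2=12; 2,1 taken → place at 0.
Table: [203, 515, 996, 23, 831, —, 523, 281, 905, —, —, —, —]
Lookup 281: h=2, h2=6, probe 2,8,1,7 → found at 7.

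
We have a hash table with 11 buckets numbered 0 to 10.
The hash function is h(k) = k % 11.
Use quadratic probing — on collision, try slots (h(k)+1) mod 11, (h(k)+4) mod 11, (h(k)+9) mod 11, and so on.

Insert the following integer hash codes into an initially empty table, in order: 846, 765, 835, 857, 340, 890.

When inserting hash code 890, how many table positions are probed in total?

5

Insert 846: h=10, slot 10 empty => index 10.
Insert 765: h=6, slot 6 empty => index 6.
Insert 835: h=10, slot 10 occupied => index 0.
Insert 857: h=10, slots 10,0 occupied => index 3.
Insert 340: h=10, slots 10,0,3 occupied => index 8.
Insert 890: h=10, slots 10,0,3,8 occupied => index 4.
Table: [835, —, —, 857, 890, —, 765, —, 340, —, 846]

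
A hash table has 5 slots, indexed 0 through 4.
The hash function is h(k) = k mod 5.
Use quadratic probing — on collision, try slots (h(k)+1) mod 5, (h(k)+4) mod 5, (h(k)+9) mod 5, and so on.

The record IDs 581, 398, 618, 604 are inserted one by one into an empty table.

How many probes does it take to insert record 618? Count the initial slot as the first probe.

Insert 581: h=1, slot 1 empty → index 1.
Insert 398: h=3, slot 3 empty → index 3.
Insert 618: h=3, slot 3 occupied → index 4.
Insert 604: h=4, slot 4 occupied → index 0.
Table: [604, 581, _, 398, 618]

2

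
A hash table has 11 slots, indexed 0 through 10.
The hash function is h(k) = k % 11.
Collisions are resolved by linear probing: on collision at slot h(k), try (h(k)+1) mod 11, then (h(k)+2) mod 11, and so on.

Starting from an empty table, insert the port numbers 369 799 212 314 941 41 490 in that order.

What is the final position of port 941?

369: h=6 -> slot 6
799: h=7 -> slot 7
212: h=3 -> slot 3
314: h=6, probe 6,7,8 -> slot 8
941: h=6, probe 6,7,8,9 -> slot 9
41: h=8, probe 8,9,10 -> slot 10
490: h=6, probe 6,7,8,9,10,0 -> slot 0
Table: [490, -, -, 212, -, -, 369, 799, 314, 941, 41]

9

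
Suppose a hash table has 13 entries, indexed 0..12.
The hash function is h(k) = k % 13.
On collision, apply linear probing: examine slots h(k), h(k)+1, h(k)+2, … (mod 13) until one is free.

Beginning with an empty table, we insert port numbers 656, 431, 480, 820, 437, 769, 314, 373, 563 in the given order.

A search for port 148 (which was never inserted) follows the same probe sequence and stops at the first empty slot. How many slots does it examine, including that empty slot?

3

Insert 656: h=6, slot 6 empty => index 6.
Insert 431: h=2, slot 2 empty => index 2.
Insert 480: h=12, slot 12 empty => index 12.
Insert 820: h=1, slot 1 empty => index 1.
Insert 437: h=8, slot 8 empty => index 8.
Insert 769: h=2, slot 2 occupied => index 3.
Insert 314: h=2, slots 2,3 occupied => index 4.
Insert 373: h=9, slot 9 empty => index 9.
Insert 563: h=4, slot 4 occupied => index 5.
Table: [—, 820, 431, 769, 314, 563, 656, —, 437, 373, —, —, 480]
Lookup 148: h=5, probe 5,6,7 → slot 7 empty, not found.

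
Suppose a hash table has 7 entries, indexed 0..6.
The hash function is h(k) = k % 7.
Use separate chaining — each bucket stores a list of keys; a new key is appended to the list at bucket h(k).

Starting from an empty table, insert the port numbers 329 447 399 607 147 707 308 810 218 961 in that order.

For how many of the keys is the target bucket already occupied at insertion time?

5

329 → bucket 0
447 → bucket 6
399 → bucket 0 (collision)
607 → bucket 5
147 → bucket 0 (collision)
707 → bucket 0 (collision)
308 → bucket 0 (collision)
810 → bucket 5 (collision)
218 → bucket 1
961 → bucket 2
Final buckets:
0: 329 -> 399 -> 147 -> 707 -> 308
1: 218
2: 961
3: -
4: -
5: 607 -> 810
6: 447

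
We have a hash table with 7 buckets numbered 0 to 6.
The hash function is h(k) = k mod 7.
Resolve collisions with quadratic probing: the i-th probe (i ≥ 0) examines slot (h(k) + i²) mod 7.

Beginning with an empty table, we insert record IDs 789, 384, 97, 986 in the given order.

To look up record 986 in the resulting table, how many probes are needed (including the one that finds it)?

3

789: h=5 -> slot 5
384: h=6 -> slot 6
97: h=6, probe 6,0 -> slot 0
986: h=6, probe 6,0,3 -> slot 3
Table: [97, ., ., 986, ., 789, 384]
Lookup 986: h=6, probe 6,0,3 → found at 3.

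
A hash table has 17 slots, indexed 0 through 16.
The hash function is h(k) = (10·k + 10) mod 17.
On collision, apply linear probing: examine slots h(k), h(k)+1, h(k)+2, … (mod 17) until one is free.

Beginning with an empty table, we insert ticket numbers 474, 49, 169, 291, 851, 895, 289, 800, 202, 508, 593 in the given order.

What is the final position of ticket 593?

474 hashes to 7; slot 7 is free → place at 7.
49 hashes to 7; 7 taken → place at 8.
169 hashes to 0; slot 0 is free → place at 0.
291 hashes to 13; slot 13 is free → place at 13.
851 hashes to 3; slot 3 is free → place at 3.
895 hashes to 1; slot 1 is free → place at 1.
289 hashes to 10; slot 10 is free → place at 10.
800 hashes to 3; 3 taken → place at 4.
202 hashes to 7; 7,8 taken → place at 9.
508 hashes to 7; 7,8,9,10 taken → place at 11.
593 hashes to 7; 7,8,9,10,11 taken → place at 12.
Table: [169, 895, -, 851, 800, -, -, 474, 49, 202, 289, 508, 593, 291, -, -, -]

12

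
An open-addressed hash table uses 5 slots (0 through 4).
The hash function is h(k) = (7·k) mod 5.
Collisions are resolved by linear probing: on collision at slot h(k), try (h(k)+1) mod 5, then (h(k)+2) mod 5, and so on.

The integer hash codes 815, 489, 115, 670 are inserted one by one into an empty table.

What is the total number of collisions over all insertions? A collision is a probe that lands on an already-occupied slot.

3

815 hashes to 0; slot 0 is free => place at 0.
489 hashes to 3; slot 3 is free => place at 3.
115 hashes to 0; 0 taken => place at 1.
670 hashes to 0; 0,1 taken => place at 2.
Table: [815, 115, 670, 489, ∅]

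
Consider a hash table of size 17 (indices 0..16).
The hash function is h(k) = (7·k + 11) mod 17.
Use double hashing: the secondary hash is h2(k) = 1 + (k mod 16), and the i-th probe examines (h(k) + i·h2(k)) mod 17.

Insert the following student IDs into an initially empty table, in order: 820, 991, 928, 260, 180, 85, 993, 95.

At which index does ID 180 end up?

1

820: h=5 -> slot 5
991: h=12 -> slot 12
928: h=13 -> slot 13
260: h=12, h2=5, probe 12,0 -> slot 0
180: h=13, h2=5, probe 13,1 -> slot 1
85: h=11 -> slot 11
993: h=9 -> slot 9
95: h=13, h2=16, probe 13,12,11,10 -> slot 10
Table: [260, 180, ., ., ., 820, ., ., ., 993, 95, 85, 991, 928, ., ., .]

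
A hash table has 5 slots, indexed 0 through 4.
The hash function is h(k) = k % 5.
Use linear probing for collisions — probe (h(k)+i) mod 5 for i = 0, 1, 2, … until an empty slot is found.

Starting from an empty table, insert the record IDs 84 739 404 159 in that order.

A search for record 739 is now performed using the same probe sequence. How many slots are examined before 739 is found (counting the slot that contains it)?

2

Insert 84: h=4, slot 4 empty -> index 4.
Insert 739: h=4, slot 4 occupied -> index 0.
Insert 404: h=4, slots 4,0 occupied -> index 1.
Insert 159: h=4, slots 4,0,1 occupied -> index 2.
Table: [739, 404, 159, _, 84]
Lookup 739: h=4, probe 4,0 → found at 0.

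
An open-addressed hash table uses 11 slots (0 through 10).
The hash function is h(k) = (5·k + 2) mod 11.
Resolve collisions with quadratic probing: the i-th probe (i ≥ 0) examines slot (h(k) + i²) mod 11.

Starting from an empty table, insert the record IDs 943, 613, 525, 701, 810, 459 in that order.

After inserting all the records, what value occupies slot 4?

810

943: h=9 → slot 9
613: h=9, probe 9,10 → slot 10
525: h=9, probe 9,10,2 → slot 2
701: h=9, probe 9,10,2,7 → slot 7
810: h=4 → slot 4
459: h=9, probe 9,10,2,7,3 → slot 3
Table: [-, -, 525, 459, 810, -, -, 701, -, 943, 613]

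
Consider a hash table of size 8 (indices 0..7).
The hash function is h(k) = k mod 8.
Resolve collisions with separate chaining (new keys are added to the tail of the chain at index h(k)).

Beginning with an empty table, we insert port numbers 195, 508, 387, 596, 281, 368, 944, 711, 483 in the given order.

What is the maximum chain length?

Insert 195: h=3, bucket 3 empty → new chain.
Insert 508: h=4, bucket 4 empty → new chain.
Insert 387: h=3, bucket 3 nonempty → append to chain.
Insert 596: h=4, bucket 4 nonempty → append to chain.
Insert 281: h=1, bucket 1 empty → new chain.
Insert 368: h=0, bucket 0 empty → new chain.
Insert 944: h=0, bucket 0 nonempty → append to chain.
Insert 711: h=7, bucket 7 empty → new chain.
Insert 483: h=3, bucket 3 nonempty → append to chain.
Final buckets:
0: 368 -> 944
1: 281
2: ∅
3: 195 -> 387 -> 483
4: 508 -> 596
5: ∅
6: ∅
7: 711

3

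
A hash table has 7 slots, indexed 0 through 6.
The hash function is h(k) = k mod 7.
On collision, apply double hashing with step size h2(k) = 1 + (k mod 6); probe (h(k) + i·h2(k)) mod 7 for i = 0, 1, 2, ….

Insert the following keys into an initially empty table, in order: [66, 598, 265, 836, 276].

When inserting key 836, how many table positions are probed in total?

3

66: h=3 -> slot 3
598: h=3, h2=5, probe 3,1 -> slot 1
265: h=6 -> slot 6
836: h=3, h2=3, probe 3,6,2 -> slot 2
276: h=3, h2=1, probe 3,4 -> slot 4
Table: [_, 598, 836, 66, 276, _, 265]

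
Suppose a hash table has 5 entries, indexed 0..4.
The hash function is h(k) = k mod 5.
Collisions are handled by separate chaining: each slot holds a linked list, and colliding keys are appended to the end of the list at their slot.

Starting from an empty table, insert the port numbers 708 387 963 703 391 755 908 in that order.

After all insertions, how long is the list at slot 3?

4

708 → bucket 3
387 → bucket 2
963 → bucket 3 (collision)
703 → bucket 3 (collision)
391 → bucket 1
755 → bucket 0
908 → bucket 3 (collision)
Final buckets:
0: 755
1: 391
2: 387
3: 708 -> 963 -> 703 -> 908
4: -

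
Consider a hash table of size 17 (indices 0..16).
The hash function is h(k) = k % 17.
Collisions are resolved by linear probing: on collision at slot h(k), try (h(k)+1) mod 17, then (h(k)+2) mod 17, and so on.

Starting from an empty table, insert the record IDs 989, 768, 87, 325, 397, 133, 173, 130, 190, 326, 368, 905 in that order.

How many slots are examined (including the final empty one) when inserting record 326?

989 hashes to 3; slot 3 is free -> place at 3.
768 hashes to 3; 3 taken -> place at 4.
87 hashes to 2; slot 2 is free -> place at 2.
325 hashes to 2; 2,3,4 taken -> place at 5.
397 hashes to 6; slot 6 is free -> place at 6.
133 hashes to 14; slot 14 is free -> place at 14.
173 hashes to 3; 3,4,5,6 taken -> place at 7.
130 hashes to 11; slot 11 is free -> place at 11.
190 hashes to 3; 3,4,5,6,7 taken -> place at 8.
326 hashes to 3; 3,4,5,6,7,8 taken -> place at 9.
368 hashes to 11; 11 taken -> place at 12.
905 hashes to 4; 4,5,6,7,8,9 taken -> place at 10.
Table: [-, -, 87, 989, 768, 325, 397, 173, 190, 326, 905, 130, 368, -, 133, -, -]

7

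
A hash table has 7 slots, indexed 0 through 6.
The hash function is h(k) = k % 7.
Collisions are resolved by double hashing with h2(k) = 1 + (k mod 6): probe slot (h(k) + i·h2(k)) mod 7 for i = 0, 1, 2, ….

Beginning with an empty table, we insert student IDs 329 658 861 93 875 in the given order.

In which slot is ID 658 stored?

329 hashes to 0; slot 0 is free -> place at 0.
658 hashes to 0, h2=5; 0 taken -> place at 5.
861 hashes to 0, h2=4; 0 taken -> place at 4.
93 hashes to 2; slot 2 is free -> place at 2.
875 hashes to 0, h2=6; 0 taken -> place at 6.
Table: [329, -, 93, -, 861, 658, 875]

5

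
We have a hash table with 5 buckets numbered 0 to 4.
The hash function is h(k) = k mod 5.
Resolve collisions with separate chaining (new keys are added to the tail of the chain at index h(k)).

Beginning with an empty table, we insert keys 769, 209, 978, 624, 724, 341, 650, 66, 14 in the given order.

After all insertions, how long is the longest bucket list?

Insert 769: h=4, bucket 4 empty -> new chain.
Insert 209: h=4, bucket 4 nonempty -> append to chain.
Insert 978: h=3, bucket 3 empty -> new chain.
Insert 624: h=4, bucket 4 nonempty -> append to chain.
Insert 724: h=4, bucket 4 nonempty -> append to chain.
Insert 341: h=1, bucket 1 empty -> new chain.
Insert 650: h=0, bucket 0 empty -> new chain.
Insert 66: h=1, bucket 1 nonempty -> append to chain.
Insert 14: h=4, bucket 4 nonempty -> append to chain.
Final buckets:
0: 650
1: 341 -> 66
2: -
3: 978
4: 769 -> 209 -> 624 -> 724 -> 14

5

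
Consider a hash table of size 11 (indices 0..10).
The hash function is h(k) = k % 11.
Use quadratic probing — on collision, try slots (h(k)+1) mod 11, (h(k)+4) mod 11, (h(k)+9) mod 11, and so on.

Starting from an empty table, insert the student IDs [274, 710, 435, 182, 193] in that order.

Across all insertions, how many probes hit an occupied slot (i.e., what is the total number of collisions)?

8

Insert 274: h=10, slot 10 empty → index 10.
Insert 710: h=6, slot 6 empty → index 6.
Insert 435: h=6, slot 6 occupied → index 7.
Insert 182: h=6, slots 6,7,10 occupied → index 4.
Insert 193: h=6, slots 6,7,10,4 occupied → index 0.
Table: [193, -, -, -, 182, -, 710, 435, -, -, 274]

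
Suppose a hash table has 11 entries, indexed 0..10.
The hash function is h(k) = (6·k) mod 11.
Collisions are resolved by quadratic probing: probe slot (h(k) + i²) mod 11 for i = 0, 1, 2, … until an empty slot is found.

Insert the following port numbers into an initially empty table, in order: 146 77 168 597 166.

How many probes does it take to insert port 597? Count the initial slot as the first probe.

4

146: h=7 => slot 7
77: h=0 => slot 0
168: h=7, probe 7,8 => slot 8
597: h=7, probe 7,8,0,5 => slot 5
166: h=6 => slot 6
Table: [77, ∅, ∅, ∅, ∅, 597, 166, 146, 168, ∅, ∅]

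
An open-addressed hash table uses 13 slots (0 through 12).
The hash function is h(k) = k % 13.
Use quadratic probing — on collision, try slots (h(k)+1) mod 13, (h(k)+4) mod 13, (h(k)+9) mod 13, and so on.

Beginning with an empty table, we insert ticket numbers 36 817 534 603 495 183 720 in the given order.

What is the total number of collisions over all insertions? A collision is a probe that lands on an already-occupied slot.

Insert 36: h=10, slot 10 empty → index 10.
Insert 817: h=11, slot 11 empty → index 11.
Insert 534: h=1, slot 1 empty → index 1.
Insert 603: h=5, slot 5 empty → index 5.
Insert 495: h=1, slot 1 occupied → index 2.
Insert 183: h=1, slots 1,2,5,10 occupied → index 4.
Insert 720: h=5, slot 5 occupied → index 6.
Table: [_, 534, 495, _, 183, 603, 720, _, _, _, 36, 817, _]

6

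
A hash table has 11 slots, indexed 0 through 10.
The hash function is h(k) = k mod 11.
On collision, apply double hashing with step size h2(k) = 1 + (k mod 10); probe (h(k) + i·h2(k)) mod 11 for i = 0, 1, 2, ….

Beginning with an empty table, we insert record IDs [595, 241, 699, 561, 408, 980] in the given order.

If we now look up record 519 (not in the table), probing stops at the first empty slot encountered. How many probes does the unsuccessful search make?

5

Insert 595: h=1, slot 1 empty → index 1.
Insert 241: h=10, slot 10 empty → index 10.
Insert 699: h=6, slot 6 empty → index 6.
Insert 561: h=0, slot 0 empty → index 0.
Insert 408: h=1, h2=9, slots 1,10 occupied → index 8.
Insert 980: h=1, h2=1, slot 1 occupied → index 2.
Table: [561, 595, 980, _, _, _, 699, _, 408, _, 241]
Lookup 519: h=2, h2=10, probe 2,1,0,10,9 → slot 9 empty, not found.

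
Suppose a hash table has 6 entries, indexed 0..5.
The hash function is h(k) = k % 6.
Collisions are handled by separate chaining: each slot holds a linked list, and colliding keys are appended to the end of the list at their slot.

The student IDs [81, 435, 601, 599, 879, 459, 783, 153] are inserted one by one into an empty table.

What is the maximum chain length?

6

81 → bucket 3
435 → bucket 3 (collision)
601 → bucket 1
599 → bucket 5
879 → bucket 3 (collision)
459 → bucket 3 (collision)
783 → bucket 3 (collision)
153 → bucket 3 (collision)
Final buckets:
0: ∅
1: 601
2: ∅
3: 81 -> 435 -> 879 -> 459 -> 783 -> 153
4: ∅
5: 599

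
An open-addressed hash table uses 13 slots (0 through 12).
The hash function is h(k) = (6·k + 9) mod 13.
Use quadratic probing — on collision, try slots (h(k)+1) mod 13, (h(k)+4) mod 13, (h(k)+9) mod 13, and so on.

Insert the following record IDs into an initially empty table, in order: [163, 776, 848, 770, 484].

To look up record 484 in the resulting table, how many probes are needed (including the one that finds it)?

163 hashes to 12; slot 12 is free → place at 12.
776 hashes to 11; slot 11 is free → place at 11.
848 hashes to 1; slot 1 is free → place at 1.
770 hashes to 1; 1 taken → place at 2.
484 hashes to 1; 1,2 taken → place at 5.
Table: [-, 848, 770, -, -, 484, -, -, -, -, -, 776, 163]
Lookup 484: h=1, probe 1,2,5 → found at 5.

3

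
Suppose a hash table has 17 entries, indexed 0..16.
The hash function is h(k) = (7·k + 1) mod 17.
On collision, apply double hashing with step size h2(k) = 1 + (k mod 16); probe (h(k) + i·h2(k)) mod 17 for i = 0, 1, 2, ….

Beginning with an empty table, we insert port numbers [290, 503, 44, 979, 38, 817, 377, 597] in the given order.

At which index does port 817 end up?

290 hashes to 8; slot 8 is free → place at 8.
503 hashes to 3; slot 3 is free → place at 3.
44 hashes to 3, h2=13; 3 taken → place at 16.
979 hashes to 3, h2=4; 3 taken → place at 7.
38 hashes to 12; slot 12 is free → place at 12.
817 hashes to 8, h2=2; 8 taken → place at 10.
377 hashes to 5; slot 5 is free → place at 5.
597 hashes to 15; slot 15 is free → place at 15.
Table: [., ., ., 503, ., 377, ., 979, 290, ., 817, ., 38, ., ., 597, 44]

10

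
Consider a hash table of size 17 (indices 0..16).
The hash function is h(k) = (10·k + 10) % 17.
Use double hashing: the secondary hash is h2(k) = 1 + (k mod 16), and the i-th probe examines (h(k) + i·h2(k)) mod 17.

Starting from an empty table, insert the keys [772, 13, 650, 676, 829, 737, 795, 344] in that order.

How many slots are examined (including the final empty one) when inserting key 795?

772 hashes to 12; slot 12 is free -> place at 12.
13 hashes to 4; slot 4 is free -> place at 4.
650 hashes to 16; slot 16 is free -> place at 16.
676 hashes to 4, h2=5; 4 taken -> place at 9.
829 hashes to 4, h2=14; 4 taken -> place at 1.
737 hashes to 2; slot 2 is free -> place at 2.
795 hashes to 4, h2=12; 4,16 taken -> place at 11.
344 hashes to 16, h2=9; 16 taken -> place at 8.
Table: [—, 829, 737, —, 13, —, —, —, 344, 676, —, 795, 772, —, —, —, 650]

3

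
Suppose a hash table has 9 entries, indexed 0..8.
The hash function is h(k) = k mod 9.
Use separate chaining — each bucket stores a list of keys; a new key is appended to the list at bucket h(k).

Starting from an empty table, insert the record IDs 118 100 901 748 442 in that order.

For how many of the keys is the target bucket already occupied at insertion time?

4

Insert 118: h=1, bucket 1 empty -> new chain.
Insert 100: h=1, bucket 1 nonempty -> append to chain.
Insert 901: h=1, bucket 1 nonempty -> append to chain.
Insert 748: h=1, bucket 1 nonempty -> append to chain.
Insert 442: h=1, bucket 1 nonempty -> append to chain.
Final buckets:
0: .
1: 118 -> 100 -> 901 -> 748 -> 442
2: .
3: .
4: .
5: .
6: .
7: .
8: .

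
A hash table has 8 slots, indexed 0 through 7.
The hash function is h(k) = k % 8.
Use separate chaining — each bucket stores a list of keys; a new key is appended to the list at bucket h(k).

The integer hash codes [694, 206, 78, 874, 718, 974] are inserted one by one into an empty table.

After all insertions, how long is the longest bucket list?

5

694 -> bucket 6
206 -> bucket 6 (collision)
78 -> bucket 6 (collision)
874 -> bucket 2
718 -> bucket 6 (collision)
974 -> bucket 6 (collision)
Final buckets:
0: ∅
1: ∅
2: 874
3: ∅
4: ∅
5: ∅
6: 694 -> 206 -> 78 -> 718 -> 974
7: ∅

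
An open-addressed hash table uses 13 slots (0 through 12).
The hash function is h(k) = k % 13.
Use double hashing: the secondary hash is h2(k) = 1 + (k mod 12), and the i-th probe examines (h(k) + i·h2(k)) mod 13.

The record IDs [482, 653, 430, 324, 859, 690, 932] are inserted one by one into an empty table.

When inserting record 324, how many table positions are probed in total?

482: h=1 => slot 1
653: h=3 => slot 3
430: h=1, h2=11, probe 1,12 => slot 12
324: h=12, h2=1, probe 12,0 => slot 0
859: h=1, h2=8, probe 1,9 => slot 9
690: h=1, h2=7, probe 1,8 => slot 8
932: h=9, h2=9, probe 9,5 => slot 5
Table: [324, 482, ., 653, ., 932, ., ., 690, 859, ., ., 430]

2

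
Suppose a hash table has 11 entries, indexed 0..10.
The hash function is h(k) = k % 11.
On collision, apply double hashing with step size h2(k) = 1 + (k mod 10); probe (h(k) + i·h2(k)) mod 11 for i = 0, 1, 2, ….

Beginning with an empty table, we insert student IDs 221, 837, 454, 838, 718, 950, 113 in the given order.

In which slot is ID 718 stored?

221 hashes to 1; slot 1 is free => place at 1.
837 hashes to 1, h2=8; 1 taken => place at 9.
454 hashes to 3; slot 3 is free => place at 3.
838 hashes to 2; slot 2 is free => place at 2.
718 hashes to 3, h2=9; 3,1 taken => place at 10.
950 hashes to 4; slot 4 is free => place at 4.
113 hashes to 3, h2=4; 3 taken => place at 7.
Table: [-, 221, 838, 454, 950, -, -, 113, -, 837, 718]

10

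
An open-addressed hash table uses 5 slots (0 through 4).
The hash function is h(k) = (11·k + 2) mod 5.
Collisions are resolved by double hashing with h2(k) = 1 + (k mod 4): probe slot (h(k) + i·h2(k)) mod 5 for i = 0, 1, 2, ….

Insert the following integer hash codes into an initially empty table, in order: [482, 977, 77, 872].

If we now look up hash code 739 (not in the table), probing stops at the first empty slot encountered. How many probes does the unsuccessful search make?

5

Insert 482: h=4, slot 4 empty -> index 4.
Insert 977: h=4, h2=2, slot 4 occupied -> index 1.
Insert 77: h=4, h2=2, slots 4,1 occupied -> index 3.
Insert 872: h=4, h2=1, slot 4 occupied -> index 0.
Table: [872, 977, —, 77, 482]
Lookup 739: h=1, h2=4, probe 1,0,4,3,2 → slot 2 empty, not found.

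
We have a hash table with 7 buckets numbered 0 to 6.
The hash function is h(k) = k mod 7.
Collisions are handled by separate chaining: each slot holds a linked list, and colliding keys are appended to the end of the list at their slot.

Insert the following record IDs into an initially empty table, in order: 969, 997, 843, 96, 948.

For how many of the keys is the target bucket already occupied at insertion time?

3

969 → bucket 3
997 → bucket 3 (collision)
843 → bucket 3 (collision)
96 → bucket 5
948 → bucket 3 (collision)
Final buckets:
0: —
1: —
2: —
3: 969 -> 997 -> 843 -> 948
4: —
5: 96
6: —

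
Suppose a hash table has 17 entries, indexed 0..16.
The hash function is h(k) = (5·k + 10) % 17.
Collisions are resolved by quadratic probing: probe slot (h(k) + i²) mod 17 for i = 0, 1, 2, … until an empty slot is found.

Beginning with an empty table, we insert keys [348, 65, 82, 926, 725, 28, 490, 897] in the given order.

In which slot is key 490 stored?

4

348 hashes to 16; slot 16 is free -> place at 16.
65 hashes to 12; slot 12 is free -> place at 12.
82 hashes to 12; 12 taken -> place at 13.
926 hashes to 16; 16 taken -> place at 0.
725 hashes to 14; slot 14 is free -> place at 14.
28 hashes to 14; 14 taken -> place at 15.
490 hashes to 12; 12,13,16 taken -> place at 4.
897 hashes to 7; slot 7 is free -> place at 7.
Table: [926, ., ., ., 490, ., ., 897, ., ., ., ., 65, 82, 725, 28, 348]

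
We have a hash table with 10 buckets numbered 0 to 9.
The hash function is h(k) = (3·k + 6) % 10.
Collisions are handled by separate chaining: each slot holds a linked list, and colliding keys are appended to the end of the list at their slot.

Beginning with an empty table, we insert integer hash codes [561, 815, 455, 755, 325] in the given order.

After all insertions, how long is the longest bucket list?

Insert 561: h=9, bucket 9 empty -> new chain.
Insert 815: h=1, bucket 1 empty -> new chain.
Insert 455: h=1, bucket 1 nonempty -> append to chain.
Insert 755: h=1, bucket 1 nonempty -> append to chain.
Insert 325: h=1, bucket 1 nonempty -> append to chain.
Final buckets:
0: -
1: 815 -> 455 -> 755 -> 325
2: -
3: -
4: -
5: -
6: -
7: -
8: -
9: 561

4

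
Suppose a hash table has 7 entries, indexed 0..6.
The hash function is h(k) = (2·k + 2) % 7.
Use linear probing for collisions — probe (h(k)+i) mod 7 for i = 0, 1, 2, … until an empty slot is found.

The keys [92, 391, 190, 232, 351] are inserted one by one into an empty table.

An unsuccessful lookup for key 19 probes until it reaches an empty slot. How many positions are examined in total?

5

92: h=4 → slot 4
391: h=0 → slot 0
190: h=4, probe 4,5 → slot 5
232: h=4, probe 4,5,6 → slot 6
351: h=4, probe 4,5,6,0,1 → slot 1
Table: [391, 351, ∅, ∅, 92, 190, 232]
Lookup 19: h=5, probe 5,6,0,1,2 → slot 2 empty, not found.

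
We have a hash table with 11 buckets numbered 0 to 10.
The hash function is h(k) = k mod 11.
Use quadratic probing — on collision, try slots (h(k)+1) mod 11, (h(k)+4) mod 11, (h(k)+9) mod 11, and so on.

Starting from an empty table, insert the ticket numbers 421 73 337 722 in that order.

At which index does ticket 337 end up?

421 hashes to 3; slot 3 is free → place at 3.
73 hashes to 7; slot 7 is free → place at 7.
337 hashes to 7; 7 taken → place at 8.
722 hashes to 7; 7,8 taken → place at 0.
Table: [722, ∅, ∅, 421, ∅, ∅, ∅, 73, 337, ∅, ∅]

8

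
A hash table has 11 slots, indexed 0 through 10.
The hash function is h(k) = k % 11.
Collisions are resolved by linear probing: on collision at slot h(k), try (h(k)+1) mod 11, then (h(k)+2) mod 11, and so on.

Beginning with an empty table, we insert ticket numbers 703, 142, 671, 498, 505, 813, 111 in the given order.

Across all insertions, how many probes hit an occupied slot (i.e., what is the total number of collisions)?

703 hashes to 10; slot 10 is free -> place at 10.
142 hashes to 10; 10 taken -> place at 0.
671 hashes to 0; 0 taken -> place at 1.
498 hashes to 3; slot 3 is free -> place at 3.
505 hashes to 10; 10,0,1 taken -> place at 2.
813 hashes to 10; 10,0,1,2,3 taken -> place at 4.
111 hashes to 1; 1,2,3,4 taken -> place at 5.
Table: [142, 671, 505, 498, 813, 111, —, —, —, —, 703]

14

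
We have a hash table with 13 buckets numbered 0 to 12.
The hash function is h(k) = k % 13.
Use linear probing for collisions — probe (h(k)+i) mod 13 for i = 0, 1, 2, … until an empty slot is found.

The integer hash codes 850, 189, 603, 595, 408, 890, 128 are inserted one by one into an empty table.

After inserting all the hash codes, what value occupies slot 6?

603

Insert 850: h=5, slot 5 empty → index 5.
Insert 189: h=7, slot 7 empty → index 7.
Insert 603: h=5, slot 5 occupied → index 6.
Insert 595: h=10, slot 10 empty → index 10.
Insert 408: h=5, slots 5,6,7 occupied → index 8.
Insert 890: h=6, slots 6,7,8 occupied → index 9.
Insert 128: h=11, slot 11 empty → index 11.
Table: [—, —, —, —, —, 850, 603, 189, 408, 890, 595, 128, —]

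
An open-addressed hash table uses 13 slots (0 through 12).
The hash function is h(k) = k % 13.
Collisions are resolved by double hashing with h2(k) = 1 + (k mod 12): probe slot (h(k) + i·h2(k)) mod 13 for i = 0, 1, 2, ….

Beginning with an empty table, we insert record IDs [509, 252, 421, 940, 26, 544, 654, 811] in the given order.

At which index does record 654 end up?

509: h=2 -> slot 2
252: h=5 -> slot 5
421: h=5, h2=2, probe 5,7 -> slot 7
940: h=4 -> slot 4
26: h=0 -> slot 0
544: h=11 -> slot 11
654: h=4, h2=7, probe 4,11,5,12 -> slot 12
811: h=5, h2=8, probe 5,0,8 -> slot 8
Table: [26, —, 509, —, 940, 252, —, 421, 811, —, —, 544, 654]

12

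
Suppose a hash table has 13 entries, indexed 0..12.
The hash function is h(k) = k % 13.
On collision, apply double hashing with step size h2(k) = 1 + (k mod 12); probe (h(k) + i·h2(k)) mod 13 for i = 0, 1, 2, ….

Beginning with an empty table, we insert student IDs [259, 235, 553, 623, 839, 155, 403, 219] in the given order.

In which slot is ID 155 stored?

259: h=12 → slot 12
235: h=1 → slot 1
553: h=7 → slot 7
623: h=12, h2=12, probe 12,11 → slot 11
839: h=7, h2=12, probe 7,6 → slot 6
155: h=12, h2=12, probe 12,11,10 → slot 10
403: h=0 → slot 0
219: h=11, h2=4, probe 11,2 → slot 2
Table: [403, 235, 219, _, _, _, 839, 553, _, _, 155, 623, 259]

10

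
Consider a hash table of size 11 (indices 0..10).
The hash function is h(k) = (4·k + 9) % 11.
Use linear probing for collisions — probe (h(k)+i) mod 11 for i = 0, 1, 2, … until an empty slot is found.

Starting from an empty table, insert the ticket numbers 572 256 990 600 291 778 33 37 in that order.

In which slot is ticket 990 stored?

572 hashes to 9; slot 9 is free -> place at 9.
256 hashes to 10; slot 10 is free -> place at 10.
990 hashes to 9; 9,10 taken -> place at 0.
600 hashes to 0; 0 taken -> place at 1.
291 hashes to 7; slot 7 is free -> place at 7.
778 hashes to 8; slot 8 is free -> place at 8.
33 hashes to 9; 9,10,0,1 taken -> place at 2.
37 hashes to 3; slot 3 is free -> place at 3.
Table: [990, 600, 33, 37, _, _, _, 291, 778, 572, 256]

0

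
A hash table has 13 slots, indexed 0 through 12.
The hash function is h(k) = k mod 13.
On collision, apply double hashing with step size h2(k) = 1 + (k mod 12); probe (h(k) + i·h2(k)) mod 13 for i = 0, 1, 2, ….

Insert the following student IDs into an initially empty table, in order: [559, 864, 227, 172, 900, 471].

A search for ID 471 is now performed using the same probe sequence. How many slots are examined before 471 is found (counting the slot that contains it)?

559 hashes to 0; slot 0 is free → place at 0.
864 hashes to 6; slot 6 is free → place at 6.
227 hashes to 6, h2=12; 6 taken → place at 5.
172 hashes to 3; slot 3 is free → place at 3.
900 hashes to 3, h2=1; 3 taken → place at 4.
471 hashes to 3, h2=4; 3 taken → place at 7.
Table: [559, ∅, ∅, 172, 900, 227, 864, 471, ∅, ∅, ∅, ∅, ∅]
Lookup 471: h=3, h2=4, probe 3,7 → found at 7.

2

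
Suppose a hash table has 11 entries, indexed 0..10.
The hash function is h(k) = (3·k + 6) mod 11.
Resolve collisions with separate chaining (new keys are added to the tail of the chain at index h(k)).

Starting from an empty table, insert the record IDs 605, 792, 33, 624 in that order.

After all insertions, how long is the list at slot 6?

3

605 -> bucket 6
792 -> bucket 6 (collision)
33 -> bucket 6 (collision)
624 -> bucket 8
Final buckets:
0: —
1: —
2: —
3: —
4: —
5: —
6: 605 -> 792 -> 33
7: —
8: 624
9: —
10: —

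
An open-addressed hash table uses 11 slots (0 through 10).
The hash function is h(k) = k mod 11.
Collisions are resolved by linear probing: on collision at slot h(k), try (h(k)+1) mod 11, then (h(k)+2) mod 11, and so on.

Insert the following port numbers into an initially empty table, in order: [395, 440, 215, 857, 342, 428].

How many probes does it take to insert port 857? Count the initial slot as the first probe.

395 hashes to 10; slot 10 is free → place at 10.
440 hashes to 0; slot 0 is free → place at 0.
215 hashes to 6; slot 6 is free → place at 6.
857 hashes to 10; 10,0 taken → place at 1.
342 hashes to 1; 1 taken → place at 2.
428 hashes to 10; 10,0,1,2 taken → place at 3.
Table: [440, 857, 342, 428, ∅, ∅, 215, ∅, ∅, ∅, 395]

3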